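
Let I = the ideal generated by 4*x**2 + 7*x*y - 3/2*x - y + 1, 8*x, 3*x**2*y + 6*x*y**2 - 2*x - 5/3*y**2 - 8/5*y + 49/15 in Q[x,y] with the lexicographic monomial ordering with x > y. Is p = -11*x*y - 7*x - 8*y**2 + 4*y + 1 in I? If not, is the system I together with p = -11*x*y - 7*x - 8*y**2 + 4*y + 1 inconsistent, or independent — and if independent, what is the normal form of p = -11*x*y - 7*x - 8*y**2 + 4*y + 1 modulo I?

Adjoining -11*x*y - 7*x - 8*y**2 + 4*y + 1 makes the ideal the whole ring: the system is inconsistent.

First compute the reduced Gröbner basis of I by Buchberger's algorithm.
f_1 = 4*x**2 + 7*x*y - 3/2*x - y + 1, LT = x**2.
f_2 = 8*x, LT = x.
f_3 = 3*x**2*y + 6*x*y**2 - 2*x - 5/3*y**2 - 8/5*y + 49/15, LT = x**2*y.

S(f_1,f_2): lcm = x**2. S = 7/4*x*y - 3/8*x - 1/4*y + 1/4.
  leading term x*y: subtract (7/32*y)·f_2 from 7/4*x*y - 3/8*x - 1/4*y + 1/4 → -3/8*x - 1/4*y + 1/4
  leading term x: subtract (-3/64)·f_2 from -3/8*x - 1/4*y + 1/4 → -1/4*y + 1/4
  leading term y: no divisor's leading term divides it; move -1/4*y to the remainder.
  leading term 1: no divisor's leading term divides it; move 1/4 to the remainder.
  remainder -1/4*y + 1/4 ≠ 0; add h_4 = -1/4*y + 1/4 to the basis.

The other S-polynomials (S(f_1,f_3), S(f_2,f_3), S(f_1,h_4), S(f_2,h_4), S(f_3,h_4)) all reduce to 0 modulo the current basis, so we have a Gröbner basis.
Inter-reduce: drop elements whose leading term is divisible by another's, tail-reduce, and make monic.
Reduced Gröbner basis: {x, y - 1}.
Label its elements g_1 = x, g_2 = y - 1.

Reduce p = -11*x*y - 7*x - 8*y**2 + 4*y + 1 modulo G:
  leading term x*y: subtract (-11*y)·g_1 from -11*x*y - 7*x - 8*y**2 + 4*y + 1 → -7*x - 8*y**2 + 4*y + 1
  leading term x: subtract (-7)·g_1 from -7*x - 8*y**2 + 4*y + 1 → -8*y**2 + 4*y + 1
  leading term y**2: subtract (-8*y)·g_2 from -8*y**2 + 4*y + 1 → -4*y + 1
  leading term y: subtract (-4)·g_2 from -4*y + 1 → -3
  leading term 1: no divisor's leading term divides it; move -3 to the remainder.
  normal form = -3.
The normal form is nonzero, so p ∉ I. Since p minus its normal form lies in I, I + (p) = I + (r) where r = -3; decide whether this ideal is the whole ring.
Here r = -3 is a nonzero constant, hence a unit: 1 ∈ I + (p), the Gröbner basis of I + (p) is {1}, and the enlarged system has no common solution — adjoining p is inconsistent.

Ideal membership is decidable via reduction modulo a Gröbner basis.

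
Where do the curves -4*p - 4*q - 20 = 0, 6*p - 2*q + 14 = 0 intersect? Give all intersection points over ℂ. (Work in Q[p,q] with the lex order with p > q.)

Compute a lex Gröbner basis by Buchberger's algorithm.
f_1 = -4*p - 4*q - 20, LT = p.
f_2 = 6*p - 2*q + 14, LT = p.

S(f_1,f_2): lcm = p. S = 4/3*q + 8/3.
  reduce S modulo (f_1, f_2):
  remainder 4/3*q + 8/3 ≠ 0; add h_3 = 4/3*q + 8/3 to the basis.

The other S-polynomials (S(f_1,h_3), S(f_2,h_3)) all reduce to 0 modulo the current basis, so we have a Gröbner basis.
Inter-reduce: drop elements whose leading term is divisible by another's, tail-reduce, and make monic.
Reduced Gröbner basis: {p + 3, q + 2}.

Elimination: the polynomial q + 2 lies in the elimination ideal for q, so q ∈ {-2}. For each such q, the remaining basis elements (now univariate) give the rest of the solution.
  q = -2: the earlier basis element becomes p + 3 = 0, giving p = -3 — point (-3, -2).

{(-3, -2)}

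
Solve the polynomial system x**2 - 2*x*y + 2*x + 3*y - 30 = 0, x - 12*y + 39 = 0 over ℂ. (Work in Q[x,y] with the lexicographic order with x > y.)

{(-3, 3), (81/10, 157/40)}

Compute a lex Gröbner basis by Buchberger's algorithm.
f_1 = x**2 - 2*x*y + 2*x + 3*y - 30, LT = x**2.
f_2 = x - 12*y + 39, LT = x.

S(f_1,f_2): lcm = x**2. S = 10*x*y - 37*x + 3*y - 30.
  leading term x*y: subtract (10*y)·f_2 from 10*x*y - 37*x + 3*y - 30 → -37*x + 120*y**2 - 387*y - 30
  leading term x: subtract (-37)·f_2 from -37*x + 120*y**2 - 387*y - 30 → 120*y**2 - 831*y + 1413
  leading term y**2: no divisor's leading term divides it; move 120*y**2 to the remainder.
  leading term y: no divisor's leading term divides it; move -831*y to the remainder.
  leading term 1: no divisor's leading term divides it; move 1413 to the remainder.
  remainder 120*y**2 - 831*y + 1413 ≠ 0; add h_3 = 120*y**2 - 831*y + 1413 to the basis.

The other S-polynomials (S(f_1,h_3), S(f_2,h_3)) all reduce to 0 modulo the current basis, so we have a Gröbner basis.
Inter-reduce: drop elements whose leading term is divisible by another's, tail-reduce, and make monic.
Reduced Gröbner basis: {x - 12*y + 39, y**2 - 277/40*y + 471/40}.

From the last basis element, y**2 - 277/40*y + 471/40 = 0, so y takes values in {3, 157/40}. Each choice, substituted upward through the basis, yields the corresponding point(s) of the solution set.
  y = 3: the earlier basis element becomes x + 3 = 0, giving x = -3 — point (-3, 3).
  y = 157/40: the earlier basis element becomes x - 81/10 = 0, giving x = 81/10 — point (81/10, 157/40).
Check: every point annihilates each of the original generators.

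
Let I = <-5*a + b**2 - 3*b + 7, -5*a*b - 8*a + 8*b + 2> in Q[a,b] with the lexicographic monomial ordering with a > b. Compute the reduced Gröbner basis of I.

G = {a - 1/5*b**2 + 3/5*b - 7/5, b**3 - 7/5*b**2 - 29/5*b + 46/5}

Buchberger's algorithm terminates because the ascending chain of leading-term ideals stabilizes.

f_1 = -5*a + b**2 - 3*b + 7, LT = a.
f_2 = -5*a*b - 8*a + 8*b + 2, LT = a*b.

S(f_1,f_2): lcm = a*b. S = -8/5*a - 1/5*b**3 + 3/5*b**2 + 1/5*b + 2/5.
  reduce S modulo (f_1, f_2):
  remainder -1/5*b**3 + 7/25*b**2 + 29/25*b - 46/25 ≠ 0; add g_3 = -1/5*b**3 + 7/25*b**2 + 29/25*b - 46/25 to the basis.

The other S-polynomials (S(f_1,g_3), S(f_2,g_3)) all reduce to 0 modulo the current basis, so we have a Gröbner basis.
Inter-reduce: drop elements whose leading term is divisible by another's, tail-reduce, and make monic.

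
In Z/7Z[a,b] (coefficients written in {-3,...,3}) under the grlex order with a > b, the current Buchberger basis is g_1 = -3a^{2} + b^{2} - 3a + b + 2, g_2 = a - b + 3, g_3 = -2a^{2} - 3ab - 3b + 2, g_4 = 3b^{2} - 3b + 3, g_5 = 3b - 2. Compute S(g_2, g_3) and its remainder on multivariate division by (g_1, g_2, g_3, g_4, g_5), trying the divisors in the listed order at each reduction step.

lcm(LM(g_2), LM(g_3)) = a^{2}.
S = (lcm/LT(g_2))·g_2 − (lcm/LT(g_3))·g_3 = ab + 3a + 2b + 1.
Reduce S modulo (g_1, g_2, g_3, g_4, g_5) in that order:
  leading term ab: subtract (b)·g_2 from ab + 3a + 2b + 1 → b^{2} + 3a - b + 1
  leading term b^{2}: subtract (-2)·g_4 from b^{2} + 3a - b + 1 → 3a
  leading term a: subtract (3)·g_2 from 3a → 3b - 2
  leading term b: subtract (1)·g_5 from 3b - 2 → 0
The remainder is 0, so this S-polynomial contributes no new basis element.

S(g_2, g_3) = ab + 3a + 2b + 1; remainder on division = 0.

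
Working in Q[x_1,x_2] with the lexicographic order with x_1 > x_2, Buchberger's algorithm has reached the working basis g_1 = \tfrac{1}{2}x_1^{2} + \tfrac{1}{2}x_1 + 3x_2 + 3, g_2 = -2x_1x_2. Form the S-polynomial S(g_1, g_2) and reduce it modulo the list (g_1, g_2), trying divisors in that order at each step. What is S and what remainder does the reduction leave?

lcm(LM(g_1), LM(g_2)) = x_1^{2}x_2.
S = (lcm/LT(g_1))·g_1 − (lcm/LT(g_2))·g_2 = x_1x_2 + 6x_2^{2} + 6x_2.
Reduce S modulo (g_1, g_2) in that order:
  leading term x_1x_2: subtract (-\tfrac{1}{2})·g_2 from x_1x_2 + 6x_2^{2} + 6x_2 → 6x_2^{2} + 6x_2
  leading term x_2^{2}: no divisor's leading term divides it; move 6x_2^{2} to the remainder.
  leading term x_2: no divisor's leading term divides it; move 6x_2 to the remainder.
The remainder 6x_2^{2} + 6x_2 is nonzero, so it would be added as the next basis element.

S(g_1, g_2) = x_1x_2 + 6x_2^{2} + 6x_2; remainder on division = 6x_2^{2} + 6x_2.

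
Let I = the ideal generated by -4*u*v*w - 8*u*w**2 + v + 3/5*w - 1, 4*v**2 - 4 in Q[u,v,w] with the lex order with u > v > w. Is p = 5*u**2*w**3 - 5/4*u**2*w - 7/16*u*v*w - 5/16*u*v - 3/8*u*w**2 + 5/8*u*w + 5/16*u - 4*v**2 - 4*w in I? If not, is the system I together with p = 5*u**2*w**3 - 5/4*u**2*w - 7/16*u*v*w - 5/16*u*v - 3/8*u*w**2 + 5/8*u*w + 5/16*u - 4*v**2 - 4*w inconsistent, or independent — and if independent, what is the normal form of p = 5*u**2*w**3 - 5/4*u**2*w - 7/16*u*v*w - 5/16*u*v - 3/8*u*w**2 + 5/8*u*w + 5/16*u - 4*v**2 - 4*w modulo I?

First compute the reduced Gröbner basis of I by Buchberger's algorithm.
f_1 = -4*u*v*w - 8*u*w**2 + v + 3/5*w - 1, LT = u*v*w.
f_2 = 4*v**2 - 4, LT = v**2.

S(f_1,f_2): lcm = u*v**2*w. S = 2*u*v*w**2 + u*w - 1/4*v**2 - 3/20*v*w + 1/4*v.
  reduce S modulo (f_1, f_2):
  remainder -4*u*w**3 + u*w + 7/20*v*w + 1/4*v + 3/10*w**2 - 1/2*w - 1/4 ≠ 0; add h_3 = -4*u*w**3 + u*w + 7/20*v*w + 1/4*v + 3/10*w**2 - 1/2*w - 1/4 to the basis.

The other S-polynomials (S(f_1,h_3), S(f_2,h_3)) all reduce to 0 modulo the current basis, so we have a Gröbner basis.
Inter-reduce: drop elements whose leading term is divisible by another's, tail-reduce, and make monic.
Reduced Gröbner basis: {u*v*w + 2*u*w**2 - 1/4*v - 3/20*w + 1/4, u*w**3 - 1/4*u*w - 7/80*v*w - 1/16*v - 3/40*w**2 + 1/8*w + 1/16, v**2 - 1}.
Label its elements g_1 = u*v*w + 2*u*w**2 - 1/4*v - 3/20*w + 1/4, g_2 = u*w**3 - 1/4*u*w - 7/80*v*w - 1/16*v - 3/40*w**2 + 1/8*w + 1/16, g_3 = v**2 - 1.

Reduce p = 5*u**2*w**3 - 5/4*u**2*w - 7/16*u*v*w - 5/16*u*v - 3/8*u*w**2 + 5/8*u*w + 5/16*u - 4*v**2 - 4*w modulo G:
  leading term u**2*w**3: subtract (5*u)·g_2 from 5*u**2*w**3 - 5/4*u**2*w - 7/16*u*v*w - 5/16*u*v - 3/8*u*w**2 + 5/8*u*w + 5/16*u - 4*v**2 - 4*w → -4*v**2 - 4*w
  leading term v**2: subtract (-4)·g_3 from -4*v**2 - 4*w → -4*w - 4
  leading term w: no divisor's leading term divides it; move -4*w to the remainder.
  leading term 1: no divisor's leading term divides it; move -4 to the remainder.
  normal form = -4*w - 4.
The normal form is nonzero, so p ∉ I. Since p minus its normal form lies in I, I + (p) = I + (r) where r = -4*w - 4; decide whether this ideal is the whole ring.
Run Buchberger on G together with r (pairs among the g_i already reduce to 0 since G is a Gröbner basis):
g_1 = u*v*w + 2*u*w**2 - 1/4*v - 3/20*w + 1/4, LT = u*v*w.
g_2 = u*w**3 - 1/4*u*w - 7/80*v*w - 1/16*v - 3/40*w**2 + 1/8*w + 1/16, LT = u*w**3.
g_3 = v**2 - 1, LT = v**2.
r = -4*w - 4, LT = w.

S(g_1,r): lcm = u*v*w. S = -u*v + 2*u*w**2 - 1/4*v - 3/20*w + 1/4.
  reduce S modulo (g_1, g_2, g_3, r):
  remainder -u*v + 2*u - 1/4*v + 2/5 ≠ 0; add m_5 = -u*v + 2*u - 1/4*v + 2/5 to the basis.

S(g_2,r): lcm = u*w**3. S = -u*w**2 - 1/4*u*w - 7/80*v*w - 1/16*v - 3/40*w**2 + 1/8*w + 1/16.
  reduce S modulo (g_1, g_2, g_3, r, m_5):
  remainder -3/4*u + 1/40*v - 11/80 ≠ 0; add m_6 = -3/4*u + 1/40*v - 11/80 to the basis.

The other S-polynomials (S(g_1,g_2), S(g_1,g_3), S(g_2,g_3), S(g_3,r), S(g_1,m_5), S(g_2,m_5), S(g_3,m_5), S(r,m_5), S(g_1,m_6), S(g_2,m_6), S(g_3,m_6), S(r,m_6), S(m_5,m_6)) all reduce to 0 modulo the current basis, so we have a Gröbner basis.
Inter-reduce: drop elements whose leading term is divisible by another's, tail-reduce, and make monic.
Reduced Gröbner basis: {u - 1/30*v + 11/60, v**2 - 1, w + 1}.
The reduced Gröbner basis of I + (p) is {u - 1/30*v + 11/60, v**2 - 1, w + 1} ≠ {1}, a proper ideal, so the enlarged system stays consistent: p is independent of I, with normal form -4*w - 4.

5*u**2*w**3 - 5/4*u**2*w - 7/16*u*v*w - 5/16*u*v - 3/8*u*w**2 + 5/8*u*w + 5/16*u - 4*v**2 - 4*w is independent of I; its normal form modulo I is -4*w - 4.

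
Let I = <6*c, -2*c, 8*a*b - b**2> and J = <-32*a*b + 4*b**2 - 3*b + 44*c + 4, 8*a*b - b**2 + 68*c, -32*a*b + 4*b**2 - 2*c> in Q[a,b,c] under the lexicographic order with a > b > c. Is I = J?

No, the ideals differ.

Equality of ideals is decidable: compute both reduced Gröbner bases (unique for the ordering) and check whether they agree.
Buchberger on the first generating set:
f_1 = 6*c, LT = c.
f_2 = -2*c, LT = c.
f_3 = 8*a*b - b**2, LT = a*b.

The S-polynomials (S(f_1,f_2), S(f_1,f_3), S(f_2,f_3)) all reduce to 0 modulo the current basis, so we have a Gröbner basis.
Inter-reduce: drop elements whose leading term is divisible by another's, tail-reduce, and make monic.
Reduced Gröbner basis: {a*b - 1/8*b**2, c}.

Buchberger on the second generating set:
h_1 = -32*a*b + 4*b**2 - 3*b + 44*c + 4, LT = a*b.
h_2 = 8*a*b - b**2 + 68*c, LT = a*b.
h_3 = -32*a*b + 4*b**2 - 2*c, LT = a*b.

S(h_1,h_2): lcm = a*b. S = 3/32*b - 79/8*c - 1/8.
  leading term b: no divisor's leading term divides it; move 3/32*b to the remainder.
  leading term c: no divisor's leading term divides it; move -79/8*c to the remainder.
  leading term 1: no divisor's leading term divides it; move -1/8 to the remainder.
  remainder 3/32*b - 79/8*c - 1/8 ≠ 0; add k_4 = 3/32*b - 79/8*c - 1/8 to the basis.

S(h_1,h_3): lcm = a*b. S = 3/32*b - 23/16*c - 1/8.
  leading term b: subtract (1)·k_4 from 3/32*b - 23/16*c - 1/8 → 135/16*c
  leading term c: no divisor's leading term divides it; move 135/16*c to the remainder.
  remainder 135/16*c ≠ 0; add k_5 = 135/16*c to the basis.

S(h_1,k_4): lcm = a*b. S = 316/3*a*c + 4/3*a - 1/8*b**2 + 3/32*b - 11/8*c - 1/8.
  leading term a*c: subtract (5056/405*a)·k_5 from 316/3*a*c + 4/3*a - 1/8*b**2 + 3/32*b - 11/8*c - 1/8 → 4/3*a - 1/8*b**2 + 3/32*b - 11/8*c - 1/8
  leading term a: no divisor's leading term divides it; move 4/3*a to the remainder.
  leading term b**2: subtract (-4/3*b)·k_4 from -1/8*b**2 + 3/32*b - 11/8*c - 1/8 → -79/6*b*c - 7/96*b - 11/8*c - 1/8
  leading term b*c: subtract (-1264/9*c)·k_4 from -79/6*b*c - 7/96*b - 11/8*c - 1/8 → -7/96*b - 12482/9*c**2 - 1363/72*c - 1/8
  leading term b: subtract (-7/9)·k_4 from -7/96*b - 12482/9*c**2 - 1363/72*c - 1/8 → -12482/9*c**2 - 479/18*c - 2/9
  leading term c**2: subtract (-199712/1215*c)·k_5 from -12482/9*c**2 - 479/18*c - 2/9 → -479/18*c - 2/9
  leading term c: subtract (-3832/1215)·k_5 from -479/18*c - 2/9 → -2/9
  leading term 1: no divisor's leading term divides it; move -2/9 to the remainder.
  remainder 4/3*a - 2/9 ≠ 0; add k_6 = 4/3*a - 2/9 to the basis.

The other S-polynomials (S(h_2,h_3), S(h_2,k_4), S(h_3,k_4), S(h_1,k_5), S(h_2,k_5), S(h_3,k_5), S(k_4,k_5), S(h_1,k_6), S(h_2,k_6), S(h_3,k_6), S(k_4,k_6), S(k_5,k_6)) all reduce to 0 modulo the current basis, so we have a Gröbner basis.
Inter-reduce: drop elements whose leading term is divisible by another's, tail-reduce, and make monic.
Reduced Gröbner basis: {a - 1/6, b - 4/3, c}.

Since the reduced bases disagree, the two ideals are not the same.
The choice of monomial ordering does not affect the verdict — as long as both bases are computed under the same ordering, their equality decides ideal equality.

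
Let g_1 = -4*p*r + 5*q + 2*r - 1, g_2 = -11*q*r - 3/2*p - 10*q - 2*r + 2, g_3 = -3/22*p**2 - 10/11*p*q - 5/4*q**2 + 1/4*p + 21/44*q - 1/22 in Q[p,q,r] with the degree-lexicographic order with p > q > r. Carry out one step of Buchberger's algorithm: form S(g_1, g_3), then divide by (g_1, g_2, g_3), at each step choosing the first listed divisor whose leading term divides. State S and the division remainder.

S(g_1, g_3) = -20/3*p*q*r - 55/6*q**2*r - 5/4*p*q + 4/3*p*r + 7/2*q*r + 1/4*p - 1/3*r; remainder on division = 0.

lcm(LM(g_1), LM(g_3)) = p**2*r.
S = (lcm/LT(g_1))·g_1 − (lcm/LT(g_3))·g_3 = -20/3*p*q*r - 55/6*q**2*r - 5/4*p*q + 4/3*p*r + 7/2*q*r + 1/4*p - 1/3*r.
Reduce S modulo (g_1, g_2, g_3) in that order:
  leading term p*q*r: subtract (5/3*q)·g_1 from -20/3*p*q*r - 55/6*q**2*r - 5/4*p*q + 4/3*p*r + 7/2*q*r + 1/4*p - 1/3*r → -55/6*q**2*r - 5/4*p*q + 4/3*p*r - 25/3*q**2 + 1/6*q*r + 1/4*p + 5/3*q - 1/3*r
  leading term q**2*r: subtract (5/6*q)·g_2 from -55/6*q**2*r - 5/4*p*q + 4/3*p*r - 25/3*q**2 + 1/6*q*r + 1/4*p + 5/3*q - 1/3*r → 4/3*p*r + 11/6*q*r + 1/4*p - 1/3*r
  leading term p*r: subtract (-1/3)·g_1 from 4/3*p*r + 11/6*q*r + 1/4*p - 1/3*r → 11/6*q*r + 1/4*p + 5/3*q + 1/3*r - 1/3
  leading term q*r: subtract (-1/6)·g_2 from 11/6*q*r + 1/4*p + 5/3*q + 1/3*r - 1/3 → 0
The remainder is 0, so this S-polynomial contributes no new basis element.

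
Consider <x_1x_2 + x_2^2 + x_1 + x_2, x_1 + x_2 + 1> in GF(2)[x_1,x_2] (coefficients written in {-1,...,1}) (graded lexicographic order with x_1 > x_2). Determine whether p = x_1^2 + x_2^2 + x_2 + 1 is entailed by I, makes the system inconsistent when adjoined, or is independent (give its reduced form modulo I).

First compute the reduced Gröbner basis of I by Buchberger's algorithm.
f_1 = x_1x_2 + x_2^2 + x_1 + x_2, LT = x_1x_2.
f_2 = x_1 + x_2 + 1, LT = x_1.

S(f_1,f_2): lcm = x_1x_2. S = x_1.
  leading term x_1: subtract (1)·f_2 from x_1 → x_2 + 1
  leading term x_2: no divisor's leading term divides it; move x_2 to the remainder.
  leading term 1: no divisor's leading term divides it; move 1 to the remainder.
  remainder x_2 + 1 ≠ 0; add h_3 = x_2 + 1 to the basis.

S(f_1,h_3): lcm = x_1x_2. S = x_2^2 + x_2.
  leading term x_2^2: subtract (x_2)·h_3 from x_2^2 + x_2 → 0
  remainder 0.

S(f_2,h_3): leading monomials are coprime, so the S-polynomial reduces to 0 (Buchberger's first criterion).
Every S-polynomial of the final basis reduces to 0, so we have a Gröbner basis.
Inter-reduce: drop elements whose leading term is divisible by another's, tail-reduce, and make monic.
Reduced Gröbner basis: {x_1, x_2 + 1}.
Label its elements g_1 = x_1, g_2 = x_2 + 1.

Reduce p = x_1^2 + x_2^2 + x_2 + 1 modulo G:
  leading term x_1^2: subtract (x_1)·g_1 from x_1^2 + x_2^2 + x_2 + 1 → x_2^2 + x_2 + 1
  leading term x_2^2: subtract (x_2)·g_2 from x_2^2 + x_2 + 1 → 1
  leading term 1: no divisor's leading term divides it; move 1 to the remainder.
  normal form = 1.
The normal form is nonzero, so p ∉ I. Since p minus its normal form lies in I, I + (p) = I + (r) where r = 1; decide whether this ideal is the whole ring.
Here r = 1 is a nonzero constant, hence a unit: 1 ∈ I + (p), the Gröbner basis of I + (p) is {1}, and the enlarged system has no common solution — adjoining p is inconsistent.

Ideal membership is decidable via reduction modulo a Gröbner basis.

Adjoining x_1^2 + x_2^2 + x_2 + 1 makes the ideal the whole ring: the system is inconsistent.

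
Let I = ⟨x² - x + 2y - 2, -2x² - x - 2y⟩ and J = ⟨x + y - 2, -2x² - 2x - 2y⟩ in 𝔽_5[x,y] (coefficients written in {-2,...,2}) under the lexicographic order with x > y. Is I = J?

Since reduced Gröbner bases are canonical representatives of ideals under a given ordering, it suffices to compute and compare them.
Buchberger on the first generating set:
f_1 = x² - x + 2y - 2, LT = x².
f_2 = -2x² - x - 2y, LT = x².

S(f_1,f_2): lcm = x². S = x + y - 2.
  leading term x: no divisor's leading term divides it; move x to the remainder.
  leading term y: no divisor's leading term divides it; move y to the remainder.
  leading term 1: no divisor's leading term divides it; move -2 to the remainder.
  remainder x + y - 2 ≠ 0; add g_3 = x + y - 2 to the basis.

S(f_1,g_3): lcm = x². S = -xy + x + 2y - 2.
  leading term xy: subtract (-y)·g_3 from -xy + x + 2y - 2 → x + y² - 2
  leading term x: subtract (1)·g_3 from x + y² - 2 → y² - y
  leading term y²: no divisor's leading term divides it; move y² to the remainder.
  leading term y: no divisor's leading term divides it; move -y to the remainder.
  remainder y² - y ≠ 0; add g_4 = y² - y to the basis.

S(f_2,g_3): lcm = x². S = -xy + y.
  leading term xy: subtract (-y)·g_3 from -xy + y → y² - y
  leading term y²: subtract (1)·g_4 from y² - y → 0
  remainder 0.

S(f_1,g_4): leading monomials are coprime, so the S-polynomial reduces to 0 (Buchberger's first criterion).
S(f_2,g_4): leading monomials are coprime, so the S-polynomial reduces to 0 (Buchberger's first criterion).
S(g_3,g_4): leading monomials are coprime, so the S-polynomial reduces to 0 (Buchberger's first criterion).
Every S-polynomial of the final basis reduces to 0, so we have a Gröbner basis.
Inter-reduce: drop elements whose leading term is divisible by another's, tail-reduce, and make monic.
Reduced Gröbner basis: {x + y - 2, y² - y}.

Buchberger on the second generating set:
h_1 = x + y - 2, LT = x.
h_2 = -2x² - 2x - 2y, LT = x².

S(h_1,h_2): lcm = x². S = xy + 2x - y.
  leading term xy: subtract (y)·h_1 from xy + 2x - y → 2x - y² + y
  leading term x: subtract (2)·h_1 from 2x - y² + y → -y² - y - 1
  leading term y²: no divisor's leading term divides it; move -y² to the remainder.
  leading term y: no divisor's leading term divides it; move -y to the remainder.
  leading term 1: no divisor's leading term divides it; move -1 to the remainder.
  remainder -y² - y - 1 ≠ 0; add k_3 = -y² - y - 1 to the basis.

S(h_1,k_3): leading monomials are coprime, so the S-polynomial reduces to 0 (Buchberger's first criterion).
S(h_2,k_3): leading monomials are coprime, so the S-polynomial reduces to 0 (Buchberger's first criterion).
Every S-polynomial of the final basis reduces to 0, so we have a Gröbner basis.
Inter-reduce: drop elements whose leading term is divisible by another's, tail-reduce, and make monic.
Reduced Gröbner basis: {x + y - 2, y² + y + 1}.

These differ, so the ideals are not equal.

No, the ideals differ.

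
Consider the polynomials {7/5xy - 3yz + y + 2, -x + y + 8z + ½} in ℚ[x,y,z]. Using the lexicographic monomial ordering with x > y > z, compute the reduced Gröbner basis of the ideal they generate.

f_1 = 7/5xy - 3yz + y + 2, LT = xy.
f_2 = -x + y + 8z + ½, LT = x.

S(f_1,f_2): lcm = xy. S = y² + 41/7yz + 17/14y + 10/7.
  leading term y²: no divisor's leading term divides it; move y² to the remainder.
  leading term yz: no divisor's leading term divides it; move 41/7yz to the remainder.
  leading term y: no divisor's leading term divides it; move 17/14y to the remainder.
  leading term 1: no divisor's leading term divides it; move 10/7 to the remainder.
  remainder y² + 41/7yz + 17/14y + 10/7 ≠ 0; add g_3 = y² + 41/7yz + 17/14y + 10/7 to the basis.

S(f_1,g_3): lcm = xy². S = -41/7xyz - 17/14xy - 10/7x - 15/7y²z + 5/7y² + 10/7y.
  leading term xyz: subtract (-205/49z)·f_1 from -41/7xyz - 17/14xy - 10/7x - 15/7y²z + 5/7y² + 10/7y → -17/14xy - 10/7x - 15/7y²z + 5/7y² - 615/49yz² + 205/49yz + 10/7y + 410/49z
  leading term xy: subtract (-85/98)·f_1 from -17/14xy - 10/7x - 15/7y²z + 5/7y² - 615/49yz² + 205/49yz + 10/7y + 410/49z → -10/7x - 15/7y²z + 5/7y² - 615/49yz² + 155/98yz + 225/98y + 410/49z + 85/49
  leading term x: subtract (10/7)·f_2 from -10/7x - 15/7y²z + 5/7y² - 615/49yz² + 155/98yz + 225/98y + 410/49z + 85/49 → -15/7y²z + 5/7y² - 615/49yz² + 155/98yz + 85/98y - 150/49z + 50/49
  leading term y²z: subtract (-15/7z)·g_3 from -15/7y²z + 5/7y² - 615/49yz² + 155/98yz + 85/98y - 150/49z + 50/49 → 5/7y² + 205/49yz + 85/98y + 50/49
  leading term y²: subtract (5/7)·g_3 from 5/7y² + 205/49yz + 85/98y + 50/49 → 0
  remainder 0.

S(f_2,g_3): leading monomials are coprime, so the S-polynomial reduces to 0 (Buchberger's first criterion).
Every S-polynomial of the final basis reduces to 0, so we have a Gröbner basis.
Inter-reduce: drop elements whose leading term is divisible by another's, tail-reduce, and make monic.

G = {x - y - 8z - ½, y² + 41/7yz + 17/14y + 10/7}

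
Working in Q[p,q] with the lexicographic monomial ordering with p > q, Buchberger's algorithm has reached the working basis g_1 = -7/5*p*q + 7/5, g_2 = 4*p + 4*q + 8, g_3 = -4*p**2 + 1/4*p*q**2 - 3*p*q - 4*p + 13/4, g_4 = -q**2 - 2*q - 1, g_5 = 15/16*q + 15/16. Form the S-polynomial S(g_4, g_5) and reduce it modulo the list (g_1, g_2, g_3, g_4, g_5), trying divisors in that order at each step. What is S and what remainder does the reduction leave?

lcm(LM(g_4), LM(g_5)) = q**2.
S = (lcm/LT(g_4))·g_4 − (lcm/LT(g_5))·g_5 = q + 1.
Reduce S modulo (g_1, g_2, g_3, g_4, g_5) in that order:
  leading term q: subtract (16/15)·g_5 from q + 1 → 0
The remainder is 0, so this S-polynomial contributes no new basis element.

S(g_4, g_5) = q + 1; remainder on division = 0.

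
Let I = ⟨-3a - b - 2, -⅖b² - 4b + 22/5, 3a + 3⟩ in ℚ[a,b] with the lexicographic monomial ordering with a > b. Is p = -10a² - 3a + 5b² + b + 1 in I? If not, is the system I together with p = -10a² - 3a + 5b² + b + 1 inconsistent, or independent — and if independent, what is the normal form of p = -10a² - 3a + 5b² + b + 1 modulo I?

First compute the reduced Gröbner basis of I by Buchberger's algorithm.
f_1 = -3a - b - 2, LT = a.
f_2 = -⅖b² - 4b + 22/5, LT = b².
f_3 = 3a + 3, LT = a.

S(f_1,f_3): lcm = a. S = ⅓b - ⅓.
  leading term b: no divisor's leading term divides it; move ⅓b to the remainder.
  leading term 1: no divisor's leading term divides it; move -⅓ to the remainder.
  remainder ⅓b - ⅓ ≠ 0; add h_4 = ⅓b - ⅓ to the basis.

The other S-polynomials (S(f_1,f_2), S(f_2,f_3), S(f_1,h_4), S(f_2,h_4), S(f_3,h_4)) all reduce to 0 modulo the current basis, so we have a Gröbner basis.
Inter-reduce: drop elements whose leading term is divisible by another's, tail-reduce, and make monic.
Reduced Gröbner basis: {a + 1, b - 1}.
Label its elements g_1 = a + 1, g_2 = b - 1.

Reduce p = -10a² - 3a + 5b² + b + 1 modulo G:
  leading term a²: subtract (-10a)·g_1 from -10a² - 3a + 5b² + b + 1 → 7a + 5b² + b + 1
  leading term a: subtract (7)·g_1 from 7a + 5b² + b + 1 → 5b² + b - 6
  leading term b²: subtract (5b)·g_2 from 5b² + b - 6 → 6b - 6
  leading term b: subtract (6)·g_2 from 6b - 6 → 0
  normal form = 0.
Since the normal form is 0, p ∈ I.

-10a² - 3a + 5b² + b + 1 lies in I (it reduces to 0).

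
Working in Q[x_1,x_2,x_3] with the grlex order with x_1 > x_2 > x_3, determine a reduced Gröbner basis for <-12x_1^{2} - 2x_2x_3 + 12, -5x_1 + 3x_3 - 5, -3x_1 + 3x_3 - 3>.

This is the nonlinear analogue of row-reducing a linear system.

f_1 = -12x_1^{2} - 2x_2x_3 + 12, LT = x_1^{2}.
f_2 = -5x_1 + 3x_3 - 5, LT = x_1.
f_3 = -3x_1 + 3x_3 - 3, LT = x_1.

S(f_1,f_2): lcm = x_1^{2}. S = \tfrac{3}{5}x_1x_3 + \tfrac{1}{6}x_2x_3 - x_1 - 1.
  leading term x_1x_3: subtract (-\tfrac{3}{25}x_3)·f_2 from \tfrac{3}{5}x_1x_3 + \tfrac{1}{6}x_2x_3 - x_1 - 1 → \tfrac{1}{6}x_2x_3 + \tfrac{9}{25}x_3^{2} - x_1 - \tfrac{3}{5}x_3 - 1
  leading term x_2x_3: no divisor's leading term divides it; move \tfrac{1}{6}x_2x_3 to the remainder.
  leading term x_3^{2}: no divisor's leading term divides it; move \tfrac{9}{25}x_3^{2} to the remainder.
  leading term x_1: subtract (\tfrac{1}{5})·f_2 from -x_1 - \tfrac{3}{5}x_3 - 1 → -\tfrac{6}{5}x_3
  leading term x_3: no divisor's leading term divides it; move -\tfrac{6}{5}x_3 to the remainder.
  remainder \tfrac{1}{6}x_2x_3 + \tfrac{9}{25}x_3^{2} - \tfrac{6}{5}x_3 ≠ 0; add g_4 = \tfrac{1}{6}x_2x_3 + \tfrac{9}{25}x_3^{2} - \tfrac{6}{5}x_3 to the basis.

S(f_1,f_3): lcm = x_1^{2}. S = x_1x_3 + \tfrac{1}{6}x_2x_3 - x_1 - 1.
  leading term x_1x_3: subtract (-\tfrac{1}{5}x_3)·f_2 from x_1x_3 + \tfrac{1}{6}x_2x_3 - x_1 - 1 → \tfrac{1}{6}x_2x_3 + \tfrac{3}{5}x_3^{2} - x_1 - x_3 - 1
  leading term x_2x_3: subtract (1)·g_4 from \tfrac{1}{6}x_2x_3 + \tfrac{3}{5}x_3^{2} - x_1 - x_3 - 1 → \tfrac{6}{25}x_3^{2} - x_1 + \tfrac{1}{5}x_3 - 1
  leading term x_3^{2}: no divisor's leading term divides it; move \tfrac{6}{25}x_3^{2} to the remainder.
  leading term x_1: subtract (\tfrac{1}{5})·f_2 from -x_1 + \tfrac{1}{5}x_3 - 1 → -\tfrac{2}{5}x_3
  leading term x_3: no divisor's leading term divides it; move -\tfrac{2}{5}x_3 to the remainder.
  remainder \tfrac{6}{25}x_3^{2} - \tfrac{2}{5}x_3 ≠ 0; add g_5 = \tfrac{6}{25}x_3^{2} - \tfrac{2}{5}x_3 to the basis.

S(f_2,f_3): lcm = x_1. S = \tfrac{2}{5}x_3.
  leading term x_3: no divisor's leading term divides it; move \tfrac{2}{5}x_3 to the remainder.
  remainder \tfrac{2}{5}x_3 ≠ 0; add g_6 = \tfrac{2}{5}x_3 to the basis.

S(f_1,g_4): leading monomials are coprime, so the S-polynomial reduces to 0 (Buchberger's first criterion).
S(f_2,g_4): leading monomials are coprime, so the S-polynomial reduces to 0 (Buchberger's first criterion).
S(f_3,g_4): leading monomials are coprime, so the S-polynomial reduces to 0 (Buchberger's first criterion).
S(f_1,g_5): leading monomials are coprime, so the S-polynomial reduces to 0 (Buchberger's first criterion).
S(f_2,g_5): leading monomials are coprime, so the S-polynomial reduces to 0 (Buchberger's first criterion).
S(f_3,g_5): leading monomials are coprime, so the S-polynomial reduces to 0 (Buchberger's first criterion).
S(g_4,g_5): lcm = x_2x_3^{2}. S = \tfrac{54}{25}x_3^{3} + \tfrac{5}{3}x_2x_3 - \tfrac{36}{5}x_3^{2}.
  leading term x_3^{3}: subtract (9x_3)·g_5 from \tfrac{54}{25}x_3^{3} + \tfrac{5}{3}x_2x_3 - \tfrac{36}{5}x_3^{2} → \tfrac{5}{3}x_2x_3 - \tfrac{18}{5}x_3^{2}
  leading term x_2x_3: subtract (10)·g_4 from \tfrac{5}{3}x_2x_3 - \tfrac{18}{5}x_3^{2} → -\tfrac{36}{5}x_3^{2} + 12x_3
  leading term x_3^{2}: subtract (-30)·g_5 from -\tfrac{36}{5}x_3^{2} + 12x_3 → 0
  remainder 0.

S(f_1,g_6): leading monomials are coprime, so the S-polynomial reduces to 0 (Buchberger's first criterion).
S(f_2,g_6): leading monomials are coprime, so the S-polynomial reduces to 0 (Buchberger's first criterion).
S(f_3,g_6): leading monomials are coprime, so the S-polynomial reduces to 0 (Buchberger's first criterion).
S(g_4,g_6): lcm = x_2x_3. S = \tfrac{54}{25}x_3^{2} - \tfrac{36}{5}x_3.
  leading term x_3^{2}: subtract (9)·g_5 from \tfrac{54}{25}x_3^{2} - \tfrac{36}{5}x_3 → -\tfrac{18}{5}x_3
  leading term x_3: subtract (-9)·g_6 from -\tfrac{18}{5}x_3 → 0
  remainder 0.

S(g_5,g_6): lcm = x_3^{2}. S = -\tfrac{5}{3}x_3.
  leading term x_3: subtract (-\tfrac{25}{6})·g_6 from -\tfrac{5}{3}x_3 → 0
  remainder 0.

Every S-polynomial of the final basis reduces to 0, so we have a Gröbner basis.
Inter-reduce: drop elements whose leading term is divisible by another's, tail-reduce, and make monic.

G = {x_1 + 1, x_3}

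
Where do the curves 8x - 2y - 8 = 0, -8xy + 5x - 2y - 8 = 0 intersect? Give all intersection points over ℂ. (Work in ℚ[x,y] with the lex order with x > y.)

Compute a lex Gröbner basis by Buchberger's algorithm.
f_1 = 8x - 2y - 8, LT = x.
f_2 = -8xy + 5x - 2y - 8, LT = xy.

S(f_1,f_2): lcm = xy. S = ⅝x - ¼y² - 5/4y - 1.
  leading term x: subtract (5/64)·f_1 from ⅝x - ¼y² - 5/4y - 1 → -¼y² - 35/32y - ⅜
  leading term y²: no divisor's leading term divides it; move -¼y² to the remainder.
  leading term y: no divisor's leading term divides it; move -35/32y to the remainder.
  leading term 1: no divisor's leading term divides it; move -⅜ to the remainder.
  remainder -¼y² - 35/32y - ⅜ ≠ 0; add h_3 = -¼y² - 35/32y - ⅜ to the basis.

The other S-polynomials (S(f_1,h_3), S(f_2,h_3)) all reduce to 0 modulo the current basis, so we have a Gröbner basis.
Inter-reduce: drop elements whose leading term is divisible by another's, tail-reduce, and make monic.
Reduced Gröbner basis: {x - ¼y - 1, y² + 35/8y + 3/2}.

Since the basis is lex-ordered, y² + 35/8y + 3/2 is univariate in y. Its roots are {-4, -3/8}. Back-substituting each root into the other basis elements fixes the other coordinates.
  y = -4: the earlier basis element becomes x = 0, giving x = 0 — point (0, -4).
  y = -3/8: the earlier basis element becomes x - 29/32 = 0, giving x = 29/32 — point (29/32, -3/8).
Check: every point annihilates each of the original generators.

{(0, -4), (29/32, -3/8)}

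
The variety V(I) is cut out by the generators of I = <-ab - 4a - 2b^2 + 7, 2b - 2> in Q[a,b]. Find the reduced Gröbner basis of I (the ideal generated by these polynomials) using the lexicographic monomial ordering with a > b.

f_1 = -ab - 4a - 2b^2 + 7, LT = ab.
f_2 = 2b - 2, LT = b.

S(f_1,f_2): lcm = ab. S = 5a + 2b^2 - 7.
  reduce S modulo (f_1, f_2):
  remainder 5a - 5 ≠ 0; add g_3 = 5a - 5 to the basis.

The other S-polynomials (S(f_1,g_3), S(f_2,g_3)) all reduce to 0 modulo the current basis, so we have a Gröbner basis.
Inter-reduce: drop elements whose leading term is divisible by another's, tail-reduce, and make monic.

G = {a - 1, b - 1}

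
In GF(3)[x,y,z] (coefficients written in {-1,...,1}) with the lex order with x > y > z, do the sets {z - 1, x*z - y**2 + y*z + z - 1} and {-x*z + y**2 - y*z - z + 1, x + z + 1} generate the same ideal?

No, the ideals differ.

Since reduced Gröbner bases are canonical representatives of ideals under a given ordering, it suffices to compute and compare them.
Buchberger on the first generating set:
f_1 = z - 1, LT = z.
f_2 = x*z - y**2 + y*z + z - 1, LT = x*z.

S(f_1,f_2): lcm = x*z. S = -x + y**2 - y*z - z + 1.
  leading term x: no divisor's leading term divides it; move -x to the remainder.
  leading term y**2: no divisor's leading term divides it; move y**2 to the remainder.
  leading term y*z: subtract (-y)·f_1 from -y*z - z + 1 → -y - z + 1
  leading term y: no divisor's leading term divides it; move -y to the remainder.
  leading term z: subtract (-1)·f_1 from -z + 1 → 0
  remainder -x + y**2 - y ≠ 0; add g_3 = -x + y**2 - y to the basis.

S(f_1,g_3): leading monomials are coprime, so the S-polynomial reduces to 0 (Buchberger's first criterion).
S(f_2,g_3): lcm = x*z. S = y**2*z - y**2 + z - 1.
  leading term y**2*z: subtract (y**2)·f_1 from y**2*z - y**2 + z - 1 → z - 1
  leading term z: subtract (1)·f_1 from z - 1 → 0
  remainder 0.

Every S-polynomial of the final basis reduces to 0, so we have a Gröbner basis.
Inter-reduce: drop elements whose leading term is divisible by another's, tail-reduce, and make monic.
Reduced Gröbner basis: {x - y**2 + y, z - 1}.

Buchberger on the second generating set:
h_1 = -x*z + y**2 - y*z - z + 1, LT = x*z.
h_2 = x + z + 1, LT = x.

S(h_1,h_2): lcm = x*z. S = -y**2 + y*z - z**2 - 1.
  leading term y**2: no divisor's leading term divides it; move -y**2 to the remainder.
  leading term y*z: no divisor's leading term divides it; move y*z to the remainder.
  leading term z**2: no divisor's leading term divides it; move -z**2 to the remainder.
  leading term 1: no divisor's leading term divides it; move -1 to the remainder.
  remainder -y**2 + y*z - z**2 - 1 ≠ 0; add k_3 = -y**2 + y*z - z**2 - 1 to the basis.

S(h_1,k_3): leading monomials are coprime, so the S-polynomial reduces to 0 (Buchberger's first criterion).
S(h_2,k_3): leading monomials are coprime, so the S-polynomial reduces to 0 (Buchberger's first criterion).
Every S-polynomial of the final basis reduces to 0, so we have a Gröbner basis.
Inter-reduce: drop elements whose leading term is divisible by another's, tail-reduce, and make monic.
Reduced Gröbner basis: {x + z + 1, y**2 - y*z + z**2 + 1}.

These differ, so the ideals are not equal.
The choice of monomial ordering does not affect the verdict — as long as both bases are computed under the same ordering, their equality decides ideal equality.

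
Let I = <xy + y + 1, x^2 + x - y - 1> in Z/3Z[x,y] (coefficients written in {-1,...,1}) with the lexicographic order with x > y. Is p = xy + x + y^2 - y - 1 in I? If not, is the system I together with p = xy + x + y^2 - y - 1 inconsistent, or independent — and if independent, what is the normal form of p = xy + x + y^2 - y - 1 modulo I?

First compute the reduced Gröbner basis of I by Buchberger's algorithm.
f_1 = xy + y + 1, LT = xy.
f_2 = x^2 + x - y - 1, LT = x^2.

S(f_1,f_2): lcm = x^2y. S = x + y^2 + y.
  reduce S modulo (f_1, f_2):
  remainder x + y^2 + y ≠ 0; add h_3 = x + y^2 + y to the basis.

S(f_1,h_3): lcm = xy. S = -y^3 - y^2 + y + 1.
  reduce S modulo (f_1, f_2, h_3):
  remainder -y^3 - y^2 + y + 1 ≠ 0; add h_4 = -y^3 - y^2 + y + 1 to the basis.

The other S-polynomials (S(f_2,h_3), S(f_1,h_4), S(f_2,h_4), S(h_3,h_4)) all reduce to 0 modulo the current basis, so we have a Gröbner basis.
Inter-reduce: drop elements whose leading term is divisible by another's, tail-reduce, and make monic.
Reduced Gröbner basis: {x + y^2 + y, y^3 + y^2 - y - 1}.
Label its elements g_1 = x + y^2 + y, g_2 = y^3 + y^2 - y - 1.

Reduce p = xy + x + y^2 - y - 1 modulo G:
  leading term xy: subtract (y)·g_1 from xy + x + y^2 - y - 1 → x - y^3 - y - 1
  leading term x: subtract (1)·g_1 from x - y^3 - y - 1 → -y^3 - y^2 + y - 1
  leading term y^3: subtract (-1)·g_2 from -y^3 - y^2 + y - 1 → 1
  leading term 1: no divisor's leading term divides it; move 1 to the remainder.
  normal form = 1.
The normal form is nonzero, so p ∉ I. Since p minus its normal form lies in I, I + (p) = I + (r) where r = 1; decide whether this ideal is the whole ring.
Here r = 1 is a nonzero constant, hence a unit: 1 ∈ I + (p), the Gröbner basis of I + (p) is {1}, and the enlarged system has no common solution — adjoining p is inconsistent.

Adjoining xy + x + y^2 - y - 1 makes the ideal the whole ring: the system is inconsistent.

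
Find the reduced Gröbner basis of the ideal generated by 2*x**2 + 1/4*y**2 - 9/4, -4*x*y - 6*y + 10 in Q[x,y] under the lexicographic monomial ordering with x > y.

Buchberger's algorithm terminates because the ascending chain of leading-term ideals stabilizes.

f_1 = 2*x**2 + 1/4*y**2 - 9/4, LT = x**2.
f_2 = -4*x*y - 6*y + 10, LT = x*y.

S(f_1,f_2): lcm = x**2*y. S = -3/2*x*y + 5/2*x + 1/8*y**3 - 9/8*y.
  leading term x*y: subtract (3/8)·f_2 from -3/2*x*y + 5/2*x + 1/8*y**3 - 9/8*y → 5/2*x + 1/8*y**3 + 9/8*y - 15/4
  leading term x: no divisor's leading term divides it; move 5/2*x to the remainder.
  leading term y**3: no divisor's leading term divides it; move 1/8*y**3 to the remainder.
  leading term y: no divisor's leading term divides it; move 9/8*y to the remainder.
  leading term 1: no divisor's leading term divides it; move -15/4 to the remainder.
  remainder 5/2*x + 1/8*y**3 + 9/8*y - 15/4 ≠ 0; add g_3 = 5/2*x + 1/8*y**3 + 9/8*y - 15/4 to the basis.

S(f_2,g_3): lcm = x*y. S = -1/20*y**4 - 9/20*y**2 + 3*y - 5/2.
  leading term y**4: no divisor's leading term divides it; move -1/20*y**4 to the remainder.
  leading term y**2: no divisor's leading term divides it; move -9/20*y**2 to the remainder.
  leading term y: no divisor's leading term divides it; move 3*y to the remainder.
  leading term 1: no divisor's leading term divides it; move -5/2 to the remainder.
  remainder -1/20*y**4 - 9/20*y**2 + 3*y - 5/2 ≠ 0; add g_4 = -1/20*y**4 - 9/20*y**2 + 3*y - 5/2 to the basis.

The other S-polynomials (S(f_1,g_3), S(f_1,g_4), S(f_2,g_4), S(g_3,g_4)) all reduce to 0 modulo the current basis, so we have a Gröbner basis.
Inter-reduce: drop elements whose leading term is divisible by another's, tail-reduce, and make monic.

G = {x + 1/20*y**3 + 9/20*y - 3/2, y**4 + 9*y**2 - 60*y + 50}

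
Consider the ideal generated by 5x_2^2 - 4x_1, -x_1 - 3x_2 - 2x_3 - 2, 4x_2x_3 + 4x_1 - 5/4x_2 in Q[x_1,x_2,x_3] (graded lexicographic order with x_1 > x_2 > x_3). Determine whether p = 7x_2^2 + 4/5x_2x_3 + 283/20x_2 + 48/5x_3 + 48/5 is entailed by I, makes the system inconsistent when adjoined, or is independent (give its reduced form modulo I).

7x_2^2 + 4/5x_2x_3 + 283/20x_2 + 48/5x_3 + 48/5 lies in I (it reduces to 0).

First compute the reduced Gröbner basis of I by Buchberger's algorithm.
f_1 = 5x_2^2 - 4x_1, LT = x_2^2.
f_2 = -x_1 - 3x_2 - 2x_3 - 2, LT = x_1.
f_3 = 4x_2x_3 + 4x_1 - 5/4x_2, LT = x_2x_3.

S(f_1,f_3): lcm = x_2^2x_3. S = -x_1x_2 - 4/5x_1x_3 + 5/16x_2^2.
  leading term x_1x_2: subtract (x_2)·f_2 from -x_1x_2 - 4/5x_1x_3 + 5/16x_2^2 → -4/5x_1x_3 + 53/16x_2^2 + 2x_2x_3 + 2x_2
  leading term x_1x_3: subtract (4/5x_3)·f_2 from -4/5x_1x_3 + 53/16x_2^2 + 2x_2x_3 + 2x_2 → 53/16x_2^2 + 22/5x_2x_3 + 8/5x_3^2 + 2x_2 + 8/5x_3
  leading term x_2^2: subtract (53/80)·f_1 from 53/16x_2^2 + 22/5x_2x_3 + 8/5x_3^2 + 2x_2 + 8/5x_3 → 22/5x_2x_3 + 8/5x_3^2 + 53/20x_1 + 2x_2 + 8/5x_3
  leading term x_2x_3: subtract (11/10)·f_3 from 22/5x_2x_3 + 8/5x_3^2 + 53/20x_1 + 2x_2 + 8/5x_3 → 8/5x_3^2 - 7/4x_1 + 27/8x_2 + 8/5x_3
  leading term x_3^2: no divisor's leading term divides it; move 8/5x_3^2 to the remainder.
  leading term x_1: subtract (7/4)·f_2 from -7/4x_1 + 27/8x_2 + 8/5x_3 → 69/8x_2 + 51/10x_3 + 7/2
  leading term x_2: no divisor's leading term divides it; move 69/8x_2 to the remainder.
  leading term x_3: no divisor's leading term divides it; move 51/10x_3 to the remainder.
  leading term 1: no divisor's leading term divides it; move 7/2 to the remainder.
  remainder 8/5x_3^2 + 69/8x_2 + 51/10x_3 + 7/2 ≠ 0; add h_4 = 8/5x_3^2 + 69/8x_2 + 51/10x_3 + 7/2 to the basis.

The other S-polynomials (S(f_1,f_2), S(f_2,f_3), S(f_1,h_4), S(f_2,h_4), S(f_3,h_4)) all reduce to 0 modulo the current basis, so we have a Gröbner basis.
Inter-reduce: drop elements whose leading term is divisible by another's, tail-reduce, and make monic.
Reduced Gröbner basis: {x_2^2 + 12/5x_2 + 8/5x_3 + 8/5, x_2x_3 - 53/16x_2 - 2x_3 - 2, x_3^2 + 345/64x_2 + 51/16x_3 + 35/16, x_1 + 3x_2 + 2x_3 + 2}.
Label its elements g_1 = x_2^2 + 12/5x_2 + 8/5x_3 + 8/5, g_2 = x_2x_3 - 53/16x_2 - 2x_3 - 2, g_3 = x_3^2 + 345/64x_2 + 51/16x_3 + 35/16, g_4 = x_1 + 3x_2 + 2x_3 + 2.

Reduce p = 7x_2^2 + 4/5x_2x_3 + 283/20x_2 + 48/5x_3 + 48/5 modulo G:
  leading term x_2^2: subtract (7)·g_1 from 7x_2^2 + 4/5x_2x_3 + 283/20x_2 + 48/5x_3 + 48/5 → 4/5x_2x_3 - 53/20x_2 - 8/5x_3 - 8/5
  leading term x_2x_3: subtract (4/5)·g_2 from 4/5x_2x_3 - 53/20x_2 - 8/5x_3 - 8/5 → 0
  normal form = 0.
Since the normal form is 0, p ∈ I.

The remainder on division by a Gröbner basis is unique — it is the normal form.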